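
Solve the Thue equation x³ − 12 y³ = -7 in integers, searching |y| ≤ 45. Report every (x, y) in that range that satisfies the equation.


The equation is x³ - 12y³ = -7. For fixed y, x³ = 12·y³ − 7, so a solution requires the RHS to be a perfect cube.
Strategy: iterate y from -45 to 45, compute RHS = 12·y³ − 7, and check whether it is a (positive or negative) perfect cube.
Check small values of y:
  y = 0: RHS = -7 is not a perfect cube.
  y = 1: RHS = 5 is not a perfect cube.
  y = -1: RHS = -19 is not a perfect cube.
  y = 2: RHS = 89 is not a perfect cube.
  y = -2: RHS = -103 is not a perfect cube.
  y = 3: RHS = 317 is not a perfect cube.
  y = -3: RHS = -331 is not a perfect cube.
Continuing the search up to |y| = 45 finds no solutions either.
No (x, y) in the scanned range satisfies the equation.

No integer solutions with |y| ≤ 45.


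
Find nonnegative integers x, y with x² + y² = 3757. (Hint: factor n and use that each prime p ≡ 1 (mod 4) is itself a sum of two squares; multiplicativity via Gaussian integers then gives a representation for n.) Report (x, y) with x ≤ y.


Step 1: Factor n = 3757 = 13 · 17^2.
Step 2: Check the mod-4 condition on each prime factor: 13 ≡ 1 (mod 4), exponent 1; 17 ≡ 1 (mod 4), exponent 2.
All primes ≡ 3 (mod 4) appear to even exponent (or don't appear), so by the two-squares theorem n IS expressible as a sum of two squares.
Step 3: Build a representation. Here n = 13 · 17 · 17 is a product of primes ≡ 1 (mod 4). Each prime p ≡ 1 (mod 4) is itself a sum of two squares; find a² by testing p − a² for a perfect square:
  13: 13 − 1² = 12, 13 − 2² = 9 = 3² ⇒ 13 = 2² + 3².
  17: 17 − 1² = 16 = 4² ⇒ 17 = 1² + 4².
  Combine using the Brahmagupta–Fibonacci identity (a² + b²)(c² + d²) = (ac − bd)² + (ad + bc)² = (ac + bd)² + (ad − bc)²:
  13 · 17 = 221: from (2² + 3²)(1² + 4²), take (2·1 − 3·4, 2·4 + 3·1) = (2 − 12, 8 + 3) = (-10, 11); dropping signs (only squares matter) gives (10, 11); check 10² + 11² = 100 + 121 = 221 ✓.
  221 · 17 = 3757: from (10² + 11²)(1² + 4²), take (10·1 − 11·4, 10·4 + 11·1) = (10 − 44, 40 + 11) = (-34, 51); dropping signs (only squares matter) gives (34, 51); check 34² + 51² = 1156 + 2601 = 3757 ✓.
Step 4: Order so x ≤ y and verify: 34² + 51² = 1156 + 2601 = 3757 = n. ✓

n = 3757 = 34² + 51² (one valid representation with x ≤ y).


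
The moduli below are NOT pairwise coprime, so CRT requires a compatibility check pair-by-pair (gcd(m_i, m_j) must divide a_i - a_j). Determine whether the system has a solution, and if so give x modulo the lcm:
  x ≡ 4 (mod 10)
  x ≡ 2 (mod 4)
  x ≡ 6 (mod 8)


Moduli 10, 4, 8 are not pairwise coprime, so CRT works modulo lcm(m_i) when all pairwise compatibility conditions hold.
Pairwise compatibility: gcd(m_i, m_j) must divide a_i - a_j for every pair.
Merge one congruence at a time:
  Start: x ≡ 4 (mod 10).
  Combine with x ≡ 2 (mod 4): gcd(10, 4) = 2; 2 - 4 = -2, which IS divisible by 2, so compatible.
    Write x = 4 + 10·t and substitute into x ≡ 2 (mod 4): 10·t ≡ 2 − 4 = -2 (mod 4).
    Divide the congruence (and modulus) by g = 2: 5·t ≡ -1 (mod 2).
    Reduce coefficients mod 2: 1·t ≡ 1 (mod 2).
    So t ≡ 1 (mod 2).
    Then x = 4 + 10·1 = 14, valid modulo lcm(10, 4) = 20: x ≡ 14 (mod 20).
  Combine with x ≡ 6 (mod 8): gcd(20, 8) = 4; 6 - 14 = -8, which IS divisible by 4, so compatible.
    Write x = 14 + 20·t and substitute into x ≡ 6 (mod 8): 20·t ≡ 6 − 14 = -8 (mod 8).
    Divide the congruence (and modulus) by g = 4: 5·t ≡ -2 (mod 2).
    Reduce coefficients mod 2: 1·t ≡ 0 (mod 2).
    So t ≡ 0 (mod 2).
    Then x = 14 + 20·0 = 14, valid modulo lcm(20, 8) = 40: x ≡ 14 (mod 40).
Verify: 14 mod 10 = 4, 14 mod 4 = 2, 14 mod 8 = 6.

x ≡ 14 (mod 40).


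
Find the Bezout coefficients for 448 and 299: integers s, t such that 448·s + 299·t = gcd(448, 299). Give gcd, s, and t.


Euclidean algorithm on (448, 299) — divide until remainder is 0:
  448 = 1 · 299 + 149
  299 = 2 · 149 + 1
  149 = 149 · 1 + 0
gcd(448, 299) = 1.
Track Bezout coefficients alongside the remainders: start with r₀ = 448 = a·1 + b·0 (s = 1, t = 0) and r₁ = 299 = a·0 + b·1 (s = 0, t = 1); each new remainder r_{k+1} = r_{k-1} − q_k·r_k inherits s_{k+1} = s_{k-1} − q_k·s_k, t_{k+1} = t_{k-1} − q_k·t_k, so r_k = a·s_k + b·t_k at every step:
  q = 1: r = 149, s = 1 − 1·0 = 1, t = 0 − 1·1 = -1  (check: 448·1 + 299·(-1) = 149)
  q = 2: r = 1, s = 0 − 2·1 = -2, t = 1 − 2·(-1) = 3  (check: 448·(-2) + 299·3 = 1)
The row with r = 1 (the gcd) gives the Bezout coefficients s = -2, t = 3.
Result: 448 · (-2) + 299 · (3) = 1.

gcd(448, 299) = 1; s = -2, t = 3 (check: 448·(-2) + 299·3 = 1).


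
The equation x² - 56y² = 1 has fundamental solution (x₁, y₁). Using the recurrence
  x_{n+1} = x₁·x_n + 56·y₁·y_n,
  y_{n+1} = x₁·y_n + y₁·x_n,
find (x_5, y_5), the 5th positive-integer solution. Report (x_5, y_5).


Step 1: Find the fundamental solution (x₁, y₁) of x² - 56y² = 1.
  Expand √56 as a continued fraction. a₀ = ⌊√56⌋ = 7; iterate m_{k+1} = d_k·a_k − m_k, d_{k+1} = (56 − m_{k+1}²)/d_k, a_{k+1} = ⌊(a₀ + m_{k+1})/d_{k+1}⌋ (starting m₀ = 0, d₀ = 1), with convergents p_k = a_k·p_{k-1} + p_{k-2}, q_k = a_k·q_{k-1} + q_{k-2} (p₋₁ = 1, q₋₁ = 0):
  k = 0: a₀ = 7; p₀/q₀ = 7/1; p₀² − 56·q₀² = 49 − 56 = -7.
  k = 1: m = 7, d = 7, a = ⌊(7 + 7)/7⌋ = 2; p/q = (2·7 + 1)/(2·1 + 0) = 15/2; p² − 56·q² = 225 − 224 = 1.
  The first convergent with p² − 56·q² = 1 gives the fundamental solution (x₁, y₁) = (15, 2).
Step 2: Apply the recurrence (x_{n+1}, y_{n+1}) = (x₁x_n + 56y₁y_n, x₁y_n + y₁x_n) repeatedly.
  From (x_1, y_1) = (15, 2): x_2 = 15·15 + 56·2·2 = 449; y_2 = 15·2 + 2·15 = 60.
  From (x_2, y_2) = (449, 60): x_3 = 15·449 + 56·2·60 = 13455; y_3 = 15·60 + 2·449 = 1798.
  From (x_3, y_3) = (13455, 1798): x_4 = 15·13455 + 56·2·1798 = 403201; y_4 = 15·1798 + 2·13455 = 53880.
  From (x_4, y_4) = (403201, 53880): x_5 = 15·403201 + 56·2·53880 = 12082575; y_5 = 15·53880 + 2·403201 = 1614602.
Step 3: Verify x_5² - 56·y_5² = 145988618630625 - 145988618630624 = 1 (should be 1). ✓

(x_1, y_1) = (15, 2); (x_5, y_5) = (12082575, 1614602).


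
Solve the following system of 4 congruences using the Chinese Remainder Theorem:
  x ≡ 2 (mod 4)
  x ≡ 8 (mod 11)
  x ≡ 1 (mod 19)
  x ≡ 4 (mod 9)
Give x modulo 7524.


Product of moduli M = 4 · 11 · 19 · 9 = 7524.
Merge one congruence at a time:
  Start: x ≡ 2 (mod 4).
  Combine with x ≡ 8 (mod 11); new modulus lcm = 44.
    Write x = 2 + 4·t and substitute into x ≡ 8 (mod 11): 4·t ≡ 8 − 2 = 6 (mod 11).
    The inverse of 4 mod 11 is 3 (since 4·3 = 12 = 1·11 + 1), so t ≡ 3·6 = 18 ≡ 7 (mod 11).
    Then x = 2 + 4·7 = 30, valid modulo lcm(4, 11) = 44: x ≡ 30 (mod 44).
  Combine with x ≡ 1 (mod 19); new modulus lcm = 836.
    Write x = 30 + 44·t and substitute into x ≡ 1 (mod 19): 44·t ≡ 1 − 30 = -29 (mod 19).
    Reduce coefficients mod 19: 6·t ≡ 9 (mod 19).
    The inverse of 6 mod 19 is 16 (since 6·16 = 96 = 5·19 + 1), so t ≡ 16·9 = 144 ≡ 11 (mod 19).
    Then x = 30 + 44·11 = 514, valid modulo lcm(44, 19) = 836: x ≡ 514 (mod 836).
  Combine with x ≡ 4 (mod 9); new modulus lcm = 7524.
    Write x = 514 + 836·t and substitute into x ≡ 4 (mod 9): 836·t ≡ 4 − 514 = -510 (mod 9).
    Reduce coefficients mod 9: 8·t ≡ 3 (mod 9).
    The inverse of 8 mod 9 is 8 (since 8·8 = 64 = 7·9 + 1), so t ≡ 8·3 = 24 ≡ 6 (mod 9).
    Then x = 514 + 836·6 = 5530, valid modulo lcm(836, 9) = 7524: x ≡ 5530 (mod 7524).
Verify against each original: 5530 mod 4 = 2, 5530 mod 11 = 8, 5530 mod 19 = 1, 5530 mod 9 = 4.

x ≡ 5530 (mod 7524).


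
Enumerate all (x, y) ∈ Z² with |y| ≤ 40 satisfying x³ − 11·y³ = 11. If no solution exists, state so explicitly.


The equation is x³ - 11y³ = 11. For fixed y, x³ = 11·y³ + 11, so a solution requires the RHS to be a perfect cube.
Strategy: iterate y from -40 to 40, compute RHS = 11·y³ + 11, and check whether it is a (positive or negative) perfect cube.
Check small values of y:
  y = 0: RHS = 11 is not a perfect cube.
  y = 1: RHS = 22 is not a perfect cube.
  y = -1: RHS = 0 = (0)³ ⇒ x = 0 works.
  y = 2: RHS = 99 is not a perfect cube.
  y = -2: RHS = -77 is not a perfect cube.
  y = 3: RHS = 308 is not a perfect cube.
  y = -3: RHS = -286 is not a perfect cube.
Continuing the search up to |y| = 40 finds no further solutions beyond those listed.
Collected solutions: (0, -1).

Solutions (with |y| ≤ 40): (0, -1).


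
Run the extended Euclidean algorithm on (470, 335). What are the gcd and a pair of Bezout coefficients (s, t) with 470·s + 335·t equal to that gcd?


Euclidean algorithm on (470, 335) — divide until remainder is 0:
  470 = 1 · 335 + 135
  335 = 2 · 135 + 65
  135 = 2 · 65 + 5
  65 = 13 · 5 + 0
gcd(470, 335) = 5.
Track Bezout coefficients alongside the remainders: start with r₀ = 470 = a·1 + b·0 (s = 1, t = 0) and r₁ = 335 = a·0 + b·1 (s = 0, t = 1); each new remainder r_{k+1} = r_{k-1} − q_k·r_k inherits s_{k+1} = s_{k-1} − q_k·s_k, t_{k+1} = t_{k-1} − q_k·t_k, so r_k = a·s_k + b·t_k at every step:
  q = 1: r = 135, s = 1 − 1·0 = 1, t = 0 − 1·1 = -1  (check: 470·1 + 335·(-1) = 135)
  q = 2: r = 65, s = 0 − 2·1 = -2, t = 1 − 2·(-1) = 3  (check: 470·(-2) + 335·3 = 65)
  q = 2: r = 5, s = 1 − 2·(-2) = 5, t = -1 − 2·3 = -7  (check: 470·5 + 335·(-7) = 5)
The row with r = 5 (the gcd) gives the Bezout coefficients s = 5, t = -7.
Result: 470 · (5) + 335 · (-7) = 5.

gcd(470, 335) = 5; s = 5, t = -7 (check: 470·5 + 335·(-7) = 5).


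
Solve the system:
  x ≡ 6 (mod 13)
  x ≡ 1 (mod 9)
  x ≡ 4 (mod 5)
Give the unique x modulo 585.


Moduli 13, 9, 5 are pairwise coprime; by CRT there is a unique solution modulo M = 13 · 9 · 5 = 585.
Solve pairwise, accumulating the modulus:
  Start with x ≡ 6 (mod 13).
  Combine with x ≡ 1 (mod 9): since gcd(13, 9) = 1, we get a unique residue mod 117.
    Write x = 6 + 13·t and substitute into x ≡ 1 (mod 9): 13·t ≡ 1 − 6 = -5 (mod 9).
    Reduce coefficients mod 9: 4·t ≡ 4 (mod 9).
    The inverse of 4 mod 9 is 7 (since 4·7 = 28 = 3·9 + 1), so t ≡ 7·4 = 28 ≡ 1 (mod 9).
    Then x = 6 + 13·1 = 19, valid modulo lcm(13, 9) = 117: x ≡ 19 (mod 117).
  Combine with x ≡ 4 (mod 5): since gcd(117, 5) = 1, we get a unique residue mod 585.
    Write x = 19 + 117·t and substitute into x ≡ 4 (mod 5): 117·t ≡ 4 − 19 = -15 (mod 5).
    Reduce coefficients mod 5: 2·t ≡ 0 (mod 5).
    The inverse of 2 mod 5 is 3 (since 2·3 = 6 = 1·5 + 1), so t ≡ 3·0 = 0 ≡ 0 (mod 5).
    Then x = 19 + 117·0 = 19, valid modulo lcm(117, 5) = 585: x ≡ 19 (mod 585).
Verify: 19 mod 13 = 6 ✓, 19 mod 9 = 1 ✓, 19 mod 5 = 4 ✓.

x ≡ 19 (mod 585).


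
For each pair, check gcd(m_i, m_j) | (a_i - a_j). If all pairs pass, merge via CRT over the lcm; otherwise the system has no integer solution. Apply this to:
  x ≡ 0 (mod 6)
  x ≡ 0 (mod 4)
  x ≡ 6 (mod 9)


Moduli 6, 4, 9 are not pairwise coprime, so CRT works modulo lcm(m_i) when all pairwise compatibility conditions hold.
Pairwise compatibility: gcd(m_i, m_j) must divide a_i - a_j for every pair.
Merge one congruence at a time:
  Start: x ≡ 0 (mod 6).
  Combine with x ≡ 0 (mod 4): gcd(6, 4) = 2; 0 - 0 = 0, which IS divisible by 2, so compatible.
    Write x = 0 + 6·t and substitute into x ≡ 0 (mod 4): 6·t ≡ 0 − 0 = 0 (mod 4).
    Divide the congruence (and modulus) by g = 2: 3·t ≡ 0 (mod 2).
    Reduce coefficients mod 2: 1·t ≡ 0 (mod 2).
    So t ≡ 0 (mod 2).
    Then x = 0 + 6·0 = 0, valid modulo lcm(6, 4) = 12: x ≡ 0 (mod 12).
  Combine with x ≡ 6 (mod 9): gcd(12, 9) = 3; 6 - 0 = 6, which IS divisible by 3, so compatible.
    Write x = 0 + 12·t and substitute into x ≡ 6 (mod 9): 12·t ≡ 6 − 0 = 6 (mod 9).
    Divide the congruence (and modulus) by g = 3: 4·t ≡ 2 (mod 3).
    Reduce coefficients mod 3: 1·t ≡ 2 (mod 3).
    So t ≡ 2 (mod 3).
    Then x = 0 + 12·2 = 24, valid modulo lcm(12, 9) = 36: x ≡ 24 (mod 36).
Verify: 24 mod 6 = 0, 24 mod 4 = 0, 24 mod 9 = 6.

x ≡ 24 (mod 36).


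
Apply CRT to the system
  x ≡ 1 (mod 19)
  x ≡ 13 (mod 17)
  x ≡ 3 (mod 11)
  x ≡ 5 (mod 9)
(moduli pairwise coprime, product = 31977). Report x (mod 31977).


Product of moduli M = 19 · 17 · 11 · 9 = 31977.
Merge one congruence at a time:
  Start: x ≡ 1 (mod 19).
  Combine with x ≡ 13 (mod 17); new modulus lcm = 323.
    Write x = 1 + 19·t and substitute into x ≡ 13 (mod 17): 19·t ≡ 13 − 1 = 12 (mod 17).
    Reduce coefficients mod 17: 2·t ≡ 12 (mod 17).
    The inverse of 2 mod 17 is 9 (since 2·9 = 18 = 1·17 + 1), so t ≡ 9·12 = 108 ≡ 6 (mod 17).
    Then x = 1 + 19·6 = 115, valid modulo lcm(19, 17) = 323: x ≡ 115 (mod 323).
  Combine with x ≡ 3 (mod 11); new modulus lcm = 3553.
    Write x = 115 + 323·t and substitute into x ≡ 3 (mod 11): 323·t ≡ 3 − 115 = -112 (mod 11).
    Reduce coefficients mod 11: 4·t ≡ 9 (mod 11).
    The inverse of 4 mod 11 is 3 (since 4·3 = 12 = 1·11 + 1), so t ≡ 3·9 = 27 ≡ 5 (mod 11).
    Then x = 115 + 323·5 = 1730, valid modulo lcm(323, 11) = 3553: x ≡ 1730 (mod 3553).
  Combine with x ≡ 5 (mod 9); new modulus lcm = 31977.
    Write x = 1730 + 3553·t and substitute into x ≡ 5 (mod 9): 3553·t ≡ 5 − 1730 = -1725 (mod 9).
    Reduce coefficients mod 9: 7·t ≡ 3 (mod 9).
    The inverse of 7 mod 9 is 4 (since 7·4 = 28 = 3·9 + 1), so t ≡ 4·3 = 12 ≡ 3 (mod 9).
    Then x = 1730 + 3553·3 = 12389, valid modulo lcm(3553, 9) = 31977: x ≡ 12389 (mod 31977).
Verify against each original: 12389 mod 19 = 1, 12389 mod 17 = 13, 12389 mod 11 = 3, 12389 mod 9 = 5.

x ≡ 12389 (mod 31977).


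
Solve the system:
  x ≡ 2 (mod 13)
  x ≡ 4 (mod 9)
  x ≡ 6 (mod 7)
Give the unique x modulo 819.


Moduli 13, 9, 7 are pairwise coprime; by CRT there is a unique solution modulo M = 13 · 9 · 7 = 819.
Solve pairwise, accumulating the modulus:
  Start with x ≡ 2 (mod 13).
  Combine with x ≡ 4 (mod 9): since gcd(13, 9) = 1, we get a unique residue mod 117.
    Write x = 2 + 13·t and substitute into x ≡ 4 (mod 9): 13·t ≡ 4 − 2 = 2 (mod 9).
    Reduce coefficients mod 9: 4·t ≡ 2 (mod 9).
    The inverse of 4 mod 9 is 7 (since 4·7 = 28 = 3·9 + 1), so t ≡ 7·2 = 14 ≡ 5 (mod 9).
    Then x = 2 + 13·5 = 67, valid modulo lcm(13, 9) = 117: x ≡ 67 (mod 117).
  Combine with x ≡ 6 (mod 7): since gcd(117, 7) = 1, we get a unique residue mod 819.
    Write x = 67 + 117·t and substitute into x ≡ 6 (mod 7): 117·t ≡ 6 − 67 = -61 (mod 7).
    Reduce coefficients mod 7: 5·t ≡ 2 (mod 7).
    The inverse of 5 mod 7 is 3 (since 5·3 = 15 = 2·7 + 1), so t ≡ 3·2 = 6 ≡ 6 (mod 7).
    Then x = 67 + 117·6 = 769, valid modulo lcm(117, 7) = 819: x ≡ 769 (mod 819).
Verify: 769 mod 13 = 2 ✓, 769 mod 9 = 4 ✓, 769 mod 7 = 6 ✓.

x ≡ 769 (mod 819).


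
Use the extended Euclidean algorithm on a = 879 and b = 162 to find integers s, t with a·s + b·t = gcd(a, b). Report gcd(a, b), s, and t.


Euclidean algorithm on (879, 162) — divide until remainder is 0:
  879 = 5 · 162 + 69
  162 = 2 · 69 + 24
  69 = 2 · 24 + 21
  24 = 1 · 21 + 3
  21 = 7 · 3 + 0
gcd(879, 162) = 3.
Track Bezout coefficients alongside the remainders: start with r₀ = 879 = a·1 + b·0 (s = 1, t = 0) and r₁ = 162 = a·0 + b·1 (s = 0, t = 1); each new remainder r_{k+1} = r_{k-1} − q_k·r_k inherits s_{k+1} = s_{k-1} − q_k·s_k, t_{k+1} = t_{k-1} − q_k·t_k, so r_k = a·s_k + b·t_k at every step:
  q = 5: r = 69, s = 1 − 5·0 = 1, t = 0 − 5·1 = -5  (check: 879·1 + 162·(-5) = 69)
  q = 2: r = 24, s = 0 − 2·1 = -2, t = 1 − 2·(-5) = 11  (check: 879·(-2) + 162·11 = 24)
  q = 2: r = 21, s = 1 − 2·(-2) = 5, t = -5 − 2·11 = -27  (check: 879·5 + 162·(-27) = 21)
  q = 1: r = 3, s = -2 − 1·5 = -7, t = 11 − 1·(-27) = 38  (check: 879·(-7) + 162·38 = 3)
The row with r = 3 (the gcd) gives the Bezout coefficients s = -7, t = 38.
Result: 879 · (-7) + 162 · (38) = 3.

gcd(879, 162) = 3; s = -7, t = 38 (check: 879·(-7) + 162·38 = 3).


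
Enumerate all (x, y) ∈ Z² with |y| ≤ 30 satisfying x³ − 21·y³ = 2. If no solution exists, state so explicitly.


The equation is x³ - 21y³ = 2. For fixed y, x³ = 21·y³ + 2, so a solution requires the RHS to be a perfect cube.
Strategy: iterate y from -30 to 30, compute RHS = 21·y³ + 2, and check whether it is a (positive or negative) perfect cube.
Check small values of y:
  y = 0: RHS = 2 is not a perfect cube.
  y = 1: RHS = 23 is not a perfect cube.
  y = -1: RHS = -19 is not a perfect cube.
  y = 2: RHS = 170 is not a perfect cube.
  y = -2: RHS = -166 is not a perfect cube.
  y = 3: RHS = 569 is not a perfect cube.
  y = -3: RHS = -565 is not a perfect cube.
Continuing the search up to |y| = 30 finds no solutions either.
No (x, y) in the scanned range satisfies the equation.

No integer solutions with |y| ≤ 30.


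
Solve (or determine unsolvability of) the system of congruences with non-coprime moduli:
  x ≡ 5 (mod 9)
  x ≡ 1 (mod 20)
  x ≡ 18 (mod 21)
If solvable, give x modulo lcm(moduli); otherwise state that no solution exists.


Moduli 9, 20, 21 are not pairwise coprime, so CRT works modulo lcm(m_i) when all pairwise compatibility conditions hold.
Pairwise compatibility: gcd(m_i, m_j) must divide a_i - a_j for every pair.
Merge one congruence at a time:
  Start: x ≡ 5 (mod 9).
  Combine with x ≡ 1 (mod 20): gcd(9, 20) = 1; 1 - 5 = -4, which IS divisible by 1, so compatible.
    Write x = 5 + 9·t and substitute into x ≡ 1 (mod 20): 9·t ≡ 1 − 5 = -4 (mod 20).
    Reduce coefficients mod 20: 9·t ≡ 16 (mod 20).
    The inverse of 9 mod 20 is 9 (since 9·9 = 81 = 4·20 + 1), so t ≡ 9·16 = 144 ≡ 4 (mod 20).
    Then x = 5 + 9·4 = 41, valid modulo lcm(9, 20) = 180: x ≡ 41 (mod 180).
  Combine with x ≡ 18 (mod 21): gcd(180, 21) = 3, and 18 - 41 = -23 is NOT divisible by 3.
    ⇒ system is inconsistent (no integer solution).

No solution (the system is inconsistent).


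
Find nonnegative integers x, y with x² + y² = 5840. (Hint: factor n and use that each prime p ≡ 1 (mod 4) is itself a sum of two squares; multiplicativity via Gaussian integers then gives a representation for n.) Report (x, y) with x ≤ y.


Step 1: Factor n = 5840 = 2^4 · 5 · 73.
Step 2: Check the mod-4 condition on each prime factor: 2 = 2 (special); 5 ≡ 1 (mod 4), exponent 1; 73 ≡ 1 (mod 4), exponent 1.
All primes ≡ 3 (mod 4) appear to even exponent (or don't appear), so by the two-squares theorem n IS expressible as a sum of two squares.
Step 3: Build a representation. Group n = k² · m with k = 4 and m = 5 · 73 = 365 (a product of primes ≡ 1 (mod 4)); a representation of m scales to one of n via (k·x)² + (k·y)² = k²(x² + y²). Each prime p ≡ 1 (mod 4) is itself a sum of two squares; find a² by testing p − a² for a perfect square:
  5: 5 − 1² = 4 = 2² ⇒ 5 = 1² + 2².
  73: 73 − 1² = 72, 73 − 2² = 69, 73 − 3² = 64 = 8² ⇒ 73 = 3² + 8².
  Combine using the Brahmagupta–Fibonacci identity (a² + b²)(c² + d²) = (ac − bd)² + (ad + bc)² = (ac + bd)² + (ad − bc)²:
  5 · 73 = 365: from (1² + 2²)(3² + 8²), take (1·3 − 2·8, 1·8 + 2·3) = (3 − 16, 8 + 6) = (-13, 14); dropping signs (only squares matter) gives (13, 14); check 13² + 14² = 169 + 196 = 365 ✓.
  Scale by k = 4: (4·13, 4·14) = (52, 56).
Step 4: Order so x ≤ y and verify: 52² + 56² = 2704 + 3136 = 5840 = n. ✓

n = 5840 = 52² + 56² (one valid representation with x ≤ y).


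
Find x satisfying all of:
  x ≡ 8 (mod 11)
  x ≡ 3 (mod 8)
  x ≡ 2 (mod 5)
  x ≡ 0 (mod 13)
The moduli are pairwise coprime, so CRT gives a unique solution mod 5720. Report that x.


Product of moduli M = 11 · 8 · 5 · 13 = 5720.
Merge one congruence at a time:
  Start: x ≡ 8 (mod 11).
  Combine with x ≡ 3 (mod 8); new modulus lcm = 88.
    Write x = 8 + 11·t and substitute into x ≡ 3 (mod 8): 11·t ≡ 3 − 8 = -5 (mod 8).
    Reduce coefficients mod 8: 3·t ≡ 3 (mod 8).
    The inverse of 3 mod 8 is 3 (since 3·3 = 9 = 1·8 + 1), so t ≡ 3·3 = 9 ≡ 1 (mod 8).
    Then x = 8 + 11·1 = 19, valid modulo lcm(11, 8) = 88: x ≡ 19 (mod 88).
  Combine with x ≡ 2 (mod 5); new modulus lcm = 440.
    Write x = 19 + 88·t and substitute into x ≡ 2 (mod 5): 88·t ≡ 2 − 19 = -17 (mod 5).
    Reduce coefficients mod 5: 3·t ≡ 3 (mod 5).
    The inverse of 3 mod 5 is 2 (since 3·2 = 6 = 1·5 + 1), so t ≡ 2·3 = 6 ≡ 1 (mod 5).
    Then x = 19 + 88·1 = 107, valid modulo lcm(88, 5) = 440: x ≡ 107 (mod 440).
  Combine with x ≡ 0 (mod 13); new modulus lcm = 5720.
    Write x = 107 + 440·t and substitute into x ≡ 0 (mod 13): 440·t ≡ 0 − 107 = -107 (mod 13).
    Reduce coefficients mod 13: 11·t ≡ 10 (mod 13).
    The inverse of 11 mod 13 is 6 (since 11·6 = 66 = 5·13 + 1), so t ≡ 6·10 = 60 ≡ 8 (mod 13).
    Then x = 107 + 440·8 = 3627, valid modulo lcm(440, 13) = 5720: x ≡ 3627 (mod 5720).
Verify against each original: 3627 mod 11 = 8, 3627 mod 8 = 3, 3627 mod 5 = 2, 3627 mod 13 = 0.

x ≡ 3627 (mod 5720).


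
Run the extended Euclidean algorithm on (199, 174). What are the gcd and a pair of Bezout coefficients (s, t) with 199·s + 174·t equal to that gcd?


Euclidean algorithm on (199, 174) — divide until remainder is 0:
  199 = 1 · 174 + 25
  174 = 6 · 25 + 24
  25 = 1 · 24 + 1
  24 = 24 · 1 + 0
gcd(199, 174) = 1.
Track Bezout coefficients alongside the remainders: start with r₀ = 199 = a·1 + b·0 (s = 1, t = 0) and r₁ = 174 = a·0 + b·1 (s = 0, t = 1); each new remainder r_{k+1} = r_{k-1} − q_k·r_k inherits s_{k+1} = s_{k-1} − q_k·s_k, t_{k+1} = t_{k-1} − q_k·t_k, so r_k = a·s_k + b·t_k at every step:
  q = 1: r = 25, s = 1 − 1·0 = 1, t = 0 − 1·1 = -1  (check: 199·1 + 174·(-1) = 25)
  q = 6: r = 24, s = 0 − 6·1 = -6, t = 1 − 6·(-1) = 7  (check: 199·(-6) + 174·7 = 24)
  q = 1: r = 1, s = 1 − 1·(-6) = 7, t = -1 − 1·7 = -8  (check: 199·7 + 174·(-8) = 1)
The row with r = 1 (the gcd) gives the Bezout coefficients s = 7, t = -8.
Result: 199 · (7) + 174 · (-8) = 1.

gcd(199, 174) = 1; s = 7, t = -8 (check: 199·7 + 174·(-8) = 1).


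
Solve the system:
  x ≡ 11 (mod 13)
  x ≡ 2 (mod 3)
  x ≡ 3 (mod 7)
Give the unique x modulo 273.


Moduli 13, 3, 7 are pairwise coprime; by CRT there is a unique solution modulo M = 13 · 3 · 7 = 273.
Solve pairwise, accumulating the modulus:
  Start with x ≡ 11 (mod 13).
  Combine with x ≡ 2 (mod 3): since gcd(13, 3) = 1, we get a unique residue mod 39.
    Write x = 11 + 13·t and substitute into x ≡ 2 (mod 3): 13·t ≡ 2 − 11 = -9 (mod 3).
    Reduce coefficients mod 3: 1·t ≡ 0 (mod 3).
    So t ≡ 0 (mod 3).
    Then x = 11 + 13·0 = 11, valid modulo lcm(13, 3) = 39: x ≡ 11 (mod 39).
  Combine with x ≡ 3 (mod 7): since gcd(39, 7) = 1, we get a unique residue mod 273.
    Write x = 11 + 39·t and substitute into x ≡ 3 (mod 7): 39·t ≡ 3 − 11 = -8 (mod 7).
    Reduce coefficients mod 7: 4·t ≡ 6 (mod 7).
    The inverse of 4 mod 7 is 2 (since 4·2 = 8 = 1·7 + 1), so t ≡ 2·6 = 12 ≡ 5 (mod 7).
    Then x = 11 + 39·5 = 206, valid modulo lcm(39, 7) = 273: x ≡ 206 (mod 273).
Verify: 206 mod 13 = 11 ✓, 206 mod 3 = 2 ✓, 206 mod 7 = 3 ✓.

x ≡ 206 (mod 273).


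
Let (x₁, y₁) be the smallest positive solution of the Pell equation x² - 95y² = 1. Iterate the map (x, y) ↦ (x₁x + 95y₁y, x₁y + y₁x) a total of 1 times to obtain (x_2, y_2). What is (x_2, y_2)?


Step 1: Find the fundamental solution (x₁, y₁) of x² - 95y² = 1.
  Expand √95 as a continued fraction. a₀ = ⌊√95⌋ = 9; iterate m_{k+1} = d_k·a_k − m_k, d_{k+1} = (95 − m_{k+1}²)/d_k, a_{k+1} = ⌊(a₀ + m_{k+1})/d_{k+1}⌋ (starting m₀ = 0, d₀ = 1), with convergents p_k = a_k·p_{k-1} + p_{k-2}, q_k = a_k·q_{k-1} + q_{k-2} (p₋₁ = 1, q₋₁ = 0):
  k = 0: a₀ = 9; p₀/q₀ = 9/1; p₀² − 95·q₀² = 81 − 95 = -14.
  k = 1: m = 9, d = 14, a = ⌊(9 + 9)/14⌋ = 1; p/q = (1·9 + 1)/(1·1 + 0) = 10/1; p² − 95·q² = 100 − 95 = 5.
  k = 2: m = 5, d = 5, a = ⌊(9 + 5)/5⌋ = 2; p/q = (2·10 + 9)/(2·1 + 1) = 29/3; p² − 95·q² = 841 − 855 = -14.
  k = 3: m = 5, d = 14, a = ⌊(9 + 5)/14⌋ = 1; p/q = (1·29 + 10)/(1·3 + 1) = 39/4; p² − 95·q² = 1521 − 1520 = 1.
  The first convergent with p² − 95·q² = 1 gives the fundamental solution (x₁, y₁) = (39, 4).
Step 2: Apply the recurrence (x_{n+1}, y_{n+1}) = (x₁x_n + 95y₁y_n, x₁y_n + y₁x_n) repeatedly.
  From (x_1, y_1) = (39, 4): x_2 = 39·39 + 95·4·4 = 3041; y_2 = 39·4 + 4·39 = 312.
Step 3: Verify x_2² - 95·y_2² = 9247681 - 9247680 = 1 (should be 1). ✓

(x_1, y_1) = (39, 4); (x_2, y_2) = (3041, 312).


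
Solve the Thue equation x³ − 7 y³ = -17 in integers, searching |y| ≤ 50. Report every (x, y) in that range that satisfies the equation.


The equation is x³ - 7y³ = -17. For fixed y, x³ = 7·y³ − 17, so a solution requires the RHS to be a perfect cube.
Strategy: iterate y from -50 to 50, compute RHS = 7·y³ − 17, and check whether it is a (positive or negative) perfect cube.
Check small values of y:
  y = 0: RHS = -17 is not a perfect cube.
  y = 1: RHS = -10 is not a perfect cube.
  y = -1: RHS = -24 is not a perfect cube.
  y = 2: RHS = 39 is not a perfect cube.
  y = -2: RHS = -73 is not a perfect cube.
  y = 3: RHS = 172 is not a perfect cube.
  y = -3: RHS = -206 is not a perfect cube.
Continuing the search up to |y| = 50 finds no solutions either.
No (x, y) in the scanned range satisfies the equation.

No integer solutions with |y| ≤ 50.


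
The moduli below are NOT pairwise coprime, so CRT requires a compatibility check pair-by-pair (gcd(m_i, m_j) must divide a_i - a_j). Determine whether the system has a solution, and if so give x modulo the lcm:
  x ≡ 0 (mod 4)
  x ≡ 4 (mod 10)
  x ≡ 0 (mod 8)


Moduli 4, 10, 8 are not pairwise coprime, so CRT works modulo lcm(m_i) when all pairwise compatibility conditions hold.
Pairwise compatibility: gcd(m_i, m_j) must divide a_i - a_j for every pair.
Merge one congruence at a time:
  Start: x ≡ 0 (mod 4).
  Combine with x ≡ 4 (mod 10): gcd(4, 10) = 2; 4 - 0 = 4, which IS divisible by 2, so compatible.
    Write x = 0 + 4·t and substitute into x ≡ 4 (mod 10): 4·t ≡ 4 − 0 = 4 (mod 10).
    Divide the congruence (and modulus) by g = 2: 2·t ≡ 2 (mod 5).
    The inverse of 2 mod 5 is 3 (since 2·3 = 6 = 1·5 + 1), so t ≡ 3·2 = 6 ≡ 1 (mod 5).
    Then x = 0 + 4·1 = 4, valid modulo lcm(4, 10) = 20: x ≡ 4 (mod 20).
  Combine with x ≡ 0 (mod 8): gcd(20, 8) = 4; 0 - 4 = -4, which IS divisible by 4, so compatible.
    Write x = 4 + 20·t and substitute into x ≡ 0 (mod 8): 20·t ≡ 0 − 4 = -4 (mod 8).
    Divide the congruence (and modulus) by g = 4: 5·t ≡ -1 (mod 2).
    Reduce coefficients mod 2: 1·t ≡ 1 (mod 2).
    So t ≡ 1 (mod 2).
    Then x = 4 + 20·1 = 24, valid modulo lcm(20, 8) = 40: x ≡ 24 (mod 40).
Verify: 24 mod 4 = 0, 24 mod 10 = 4, 24 mod 8 = 0.

x ≡ 24 (mod 40).


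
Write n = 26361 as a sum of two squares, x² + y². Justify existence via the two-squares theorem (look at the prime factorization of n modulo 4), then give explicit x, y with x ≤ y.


Step 1: Factor n = 26361 = 3^2 · 29 · 101.
Step 2: Check the mod-4 condition on each prime factor: 3 ≡ 3 (mod 4), exponent 2 (must be even); 29 ≡ 1 (mod 4), exponent 1; 101 ≡ 1 (mod 4), exponent 1.
All primes ≡ 3 (mod 4) appear to even exponent (or don't appear), so by the two-squares theorem n IS expressible as a sum of two squares.
Step 3: Build a representation. Group n = k² · m with k = 3 and m = 29 · 101 = 2929 (a product of primes ≡ 1 (mod 4)); a representation of m scales to one of n via (k·x)² + (k·y)² = k²(x² + y²). Each prime p ≡ 1 (mod 4) is itself a sum of two squares; find a² by testing p − a² for a perfect square:
  29: 29 − 1² = 28, 29 − 2² = 25 = 5² ⇒ 29 = 2² + 5².
  101: 101 − 1² = 100 = 10² ⇒ 101 = 1² + 10².
  Combine using the Brahmagupta–Fibonacci identity (a² + b²)(c² + d²) = (ac − bd)² + (ad + bc)² = (ac + bd)² + (ad − bc)²:
  29 · 101 = 2929: from (2² + 5²)(1² + 10²), take (2·1 − 5·10, 2·10 + 5·1) = (2 − 50, 20 + 5) = (-48, 25); dropping signs (only squares matter) gives (48, 25); check 48² + 25² = 2304 + 625 = 2929 ✓.
  Scale by k = 3: (3·48, 3·25) = (144, 75).
Step 4: Order so x ≤ y and verify: 75² + 144² = 5625 + 20736 = 26361 = n. ✓

n = 26361 = 75² + 144² (one valid representation with x ≤ y).


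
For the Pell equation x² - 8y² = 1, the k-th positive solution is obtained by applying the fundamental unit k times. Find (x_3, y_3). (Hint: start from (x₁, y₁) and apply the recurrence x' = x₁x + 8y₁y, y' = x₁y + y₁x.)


Step 1: Find the fundamental solution (x₁, y₁) of x² - 8y² = 1.
  Expand √8 as a continued fraction. a₀ = ⌊√8⌋ = 2; iterate m_{k+1} = d_k·a_k − m_k, d_{k+1} = (8 − m_{k+1}²)/d_k, a_{k+1} = ⌊(a₀ + m_{k+1})/d_{k+1}⌋ (starting m₀ = 0, d₀ = 1), with convergents p_k = a_k·p_{k-1} + p_{k-2}, q_k = a_k·q_{k-1} + q_{k-2} (p₋₁ = 1, q₋₁ = 0):
  k = 0: a₀ = 2; p₀/q₀ = 2/1; p₀² − 8·q₀² = 4 − 8 = -4.
  k = 1: m = 2, d = 4, a = ⌊(2 + 2)/4⌋ = 1; p/q = (1·2 + 1)/(1·1 + 0) = 3/1; p² − 8·q² = 9 − 8 = 1.
  The first convergent with p² − 8·q² = 1 gives the fundamental solution (x₁, y₁) = (3, 1).
Step 2: Apply the recurrence (x_{n+1}, y_{n+1}) = (x₁x_n + 8y₁y_n, x₁y_n + y₁x_n) repeatedly.
  From (x_1, y_1) = (3, 1): x_2 = 3·3 + 8·1·1 = 17; y_2 = 3·1 + 1·3 = 6.
  From (x_2, y_2) = (17, 6): x_3 = 3·17 + 8·1·6 = 99; y_3 = 3·6 + 1·17 = 35.
Step 3: Verify x_3² - 8·y_3² = 9801 - 9800 = 1 (should be 1). ✓

(x_1, y_1) = (3, 1); (x_3, y_3) = (99, 35).


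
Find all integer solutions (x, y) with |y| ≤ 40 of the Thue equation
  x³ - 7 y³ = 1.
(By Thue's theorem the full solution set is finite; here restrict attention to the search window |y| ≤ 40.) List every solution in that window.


The equation is x³ - 7y³ = 1. For fixed y, x³ = 7·y³ + 1, so a solution requires the RHS to be a perfect cube.
Strategy: iterate y from -40 to 40, compute RHS = 7·y³ + 1, and check whether it is a (positive or negative) perfect cube.
Check small values of y:
  y = 0: RHS = 1 = (1)³ ⇒ x = 1 works.
  y = 1: RHS = 8 = (2)³ ⇒ x = 2 works.
  y = -1: RHS = -6 is not a perfect cube.
  y = 2: RHS = 57 is not a perfect cube.
  y = -2: RHS = -55 is not a perfect cube.
  y = 3: RHS = 190 is not a perfect cube.
  y = -3: RHS = -188 is not a perfect cube.
Continuing the search up to |y| = 40 finds no further solutions beyond those listed.
Collected solutions: (1, 0), (2, 1).

Solutions (with |y| ≤ 40): (1, 0), (2, 1).


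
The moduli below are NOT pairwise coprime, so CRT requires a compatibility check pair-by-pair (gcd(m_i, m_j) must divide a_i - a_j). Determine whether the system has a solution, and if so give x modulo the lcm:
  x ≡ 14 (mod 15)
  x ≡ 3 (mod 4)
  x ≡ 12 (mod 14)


Moduli 15, 4, 14 are not pairwise coprime, so CRT works modulo lcm(m_i) when all pairwise compatibility conditions hold.
Pairwise compatibility: gcd(m_i, m_j) must divide a_i - a_j for every pair.
Merge one congruence at a time:
  Start: x ≡ 14 (mod 15).
  Combine with x ≡ 3 (mod 4): gcd(15, 4) = 1; 3 - 14 = -11, which IS divisible by 1, so compatible.
    Write x = 14 + 15·t and substitute into x ≡ 3 (mod 4): 15·t ≡ 3 − 14 = -11 (mod 4).
    Reduce coefficients mod 4: 3·t ≡ 1 (mod 4).
    The inverse of 3 mod 4 is 3 (since 3·3 = 9 = 2·4 + 1), so t ≡ 3·1 = 3 ≡ 3 (mod 4).
    Then x = 14 + 15·3 = 59, valid modulo lcm(15, 4) = 60: x ≡ 59 (mod 60).
  Combine with x ≡ 12 (mod 14): gcd(60, 14) = 2, and 12 - 59 = -47 is NOT divisible by 2.
    ⇒ system is inconsistent (no integer solution).

No solution (the system is inconsistent).


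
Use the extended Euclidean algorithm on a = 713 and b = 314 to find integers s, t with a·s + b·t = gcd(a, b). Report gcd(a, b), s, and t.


Euclidean algorithm on (713, 314) — divide until remainder is 0:
  713 = 2 · 314 + 85
  314 = 3 · 85 + 59
  85 = 1 · 59 + 26
  59 = 2 · 26 + 7
  26 = 3 · 7 + 5
  7 = 1 · 5 + 2
  5 = 2 · 2 + 1
  2 = 2 · 1 + 0
gcd(713, 314) = 1.
Track Bezout coefficients alongside the remainders: start with r₀ = 713 = a·1 + b·0 (s = 1, t = 0) and r₁ = 314 = a·0 + b·1 (s = 0, t = 1); each new remainder r_{k+1} = r_{k-1} − q_k·r_k inherits s_{k+1} = s_{k-1} − q_k·s_k, t_{k+1} = t_{k-1} − q_k·t_k, so r_k = a·s_k + b·t_k at every step:
  q = 2: r = 85, s = 1 − 2·0 = 1, t = 0 − 2·1 = -2  (check: 713·1 + 314·(-2) = 85)
  q = 3: r = 59, s = 0 − 3·1 = -3, t = 1 − 3·(-2) = 7  (check: 713·(-3) + 314·7 = 59)
  q = 1: r = 26, s = 1 − 1·(-3) = 4, t = -2 − 1·7 = -9  (check: 713·4 + 314·(-9) = 26)
  q = 2: r = 7, s = -3 − 2·4 = -11, t = 7 − 2·(-9) = 25  (check: 713·(-11) + 314·25 = 7)
  q = 3: r = 5, s = 4 − 3·(-11) = 37, t = -9 − 3·25 = -84  (check: 713·37 + 314·(-84) = 5)
  q = 1: r = 2, s = -11 − 1·37 = -48, t = 25 − 1·(-84) = 109  (check: 713·(-48) + 314·109 = 2)
  q = 2: r = 1, s = 37 − 2·(-48) = 133, t = -84 − 2·109 = -302  (check: 713·133 + 314·(-302) = 1)
The row with r = 1 (the gcd) gives the Bezout coefficients s = 133, t = -302.
Result: 713 · (133) + 314 · (-302) = 1.

gcd(713, 314) = 1; s = 133, t = -302 (check: 713·133 + 314·(-302) = 1).


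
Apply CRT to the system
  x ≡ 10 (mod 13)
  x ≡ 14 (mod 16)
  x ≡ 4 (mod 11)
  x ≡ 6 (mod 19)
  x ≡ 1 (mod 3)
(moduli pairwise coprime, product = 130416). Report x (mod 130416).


Product of moduli M = 13 · 16 · 11 · 19 · 3 = 130416.
Merge one congruence at a time:
  Start: x ≡ 10 (mod 13).
  Combine with x ≡ 14 (mod 16); new modulus lcm = 208.
    Write x = 10 + 13·t and substitute into x ≡ 14 (mod 16): 13·t ≡ 14 − 10 = 4 (mod 16).
    The inverse of 13 mod 16 is 5 (since 13·5 = 65 = 4·16 + 1), so t ≡ 5·4 = 20 ≡ 4 (mod 16).
    Then x = 10 + 13·4 = 62, valid modulo lcm(13, 16) = 208: x ≡ 62 (mod 208).
  Combine with x ≡ 4 (mod 11); new modulus lcm = 2288.
    Write x = 62 + 208·t and substitute into x ≡ 4 (mod 11): 208·t ≡ 4 − 62 = -58 (mod 11).
    Reduce coefficients mod 11: 10·t ≡ 8 (mod 11).
    The inverse of 10 mod 11 is 10 (since 10·10 = 100 = 9·11 + 1), so t ≡ 10·8 = 80 ≡ 3 (mod 11).
    Then x = 62 + 208·3 = 686, valid modulo lcm(208, 11) = 2288: x ≡ 686 (mod 2288).
  Combine with x ≡ 6 (mod 19); new modulus lcm = 43472.
    Write x = 686 + 2288·t and substitute into x ≡ 6 (mod 19): 2288·t ≡ 6 − 686 = -680 (mod 19).
    Reduce coefficients mod 19: 8·t ≡ 4 (mod 19).
    The inverse of 8 mod 19 is 12 (since 8·12 = 96 = 5·19 + 1), so t ≡ 12·4 = 48 ≡ 10 (mod 19).
    Then x = 686 + 2288·10 = 23566, valid modulo lcm(2288, 19) = 43472: x ≡ 23566 (mod 43472).
  Combine with x ≡ 1 (mod 3); new modulus lcm = 130416.
    Write x = 23566 + 43472·t and substitute into x ≡ 1 (mod 3): 43472·t ≡ 1 − 23566 = -23565 (mod 3).
    Reduce coefficients mod 3: 2·t ≡ 0 (mod 3).
    The inverse of 2 mod 3 is 2 (since 2·2 = 4 = 1·3 + 1), so t ≡ 2·0 = 0 ≡ 0 (mod 3).
    Then x = 23566 + 43472·0 = 23566, valid modulo lcm(43472, 3) = 130416: x ≡ 23566 (mod 130416).
Verify against each original: 23566 mod 13 = 10, 23566 mod 16 = 14, 23566 mod 11 = 4, 23566 mod 19 = 6, 23566 mod 3 = 1.

x ≡ 23566 (mod 130416).


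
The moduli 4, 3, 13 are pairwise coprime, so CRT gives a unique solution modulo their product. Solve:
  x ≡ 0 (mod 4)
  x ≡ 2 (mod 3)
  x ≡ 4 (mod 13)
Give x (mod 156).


Moduli 4, 3, 13 are pairwise coprime; by CRT there is a unique solution modulo M = 4 · 3 · 13 = 156.
Solve pairwise, accumulating the modulus:
  Start with x ≡ 0 (mod 4).
  Combine with x ≡ 2 (mod 3): since gcd(4, 3) = 1, we get a unique residue mod 12.
    Write x = 0 + 4·t and substitute into x ≡ 2 (mod 3): 4·t ≡ 2 − 0 = 2 (mod 3).
    Reduce coefficients mod 3: 1·t ≡ 2 (mod 3).
    So t ≡ 2 (mod 3).
    Then x = 0 + 4·2 = 8, valid modulo lcm(4, 3) = 12: x ≡ 8 (mod 12).
  Combine with x ≡ 4 (mod 13): since gcd(12, 13) = 1, we get a unique residue mod 156.
    Write x = 8 + 12·t and substitute into x ≡ 4 (mod 13): 12·t ≡ 4 − 8 = -4 (mod 13).
    Reduce coefficients mod 13: 12·t ≡ 9 (mod 13).
    The inverse of 12 mod 13 is 12 (since 12·12 = 144 = 11·13 + 1), so t ≡ 12·9 = 108 ≡ 4 (mod 13).
    Then x = 8 + 12·4 = 56, valid modulo lcm(12, 13) = 156: x ≡ 56 (mod 156).
Verify: 56 mod 4 = 0 ✓, 56 mod 3 = 2 ✓, 56 mod 13 = 4 ✓.

x ≡ 56 (mod 156).


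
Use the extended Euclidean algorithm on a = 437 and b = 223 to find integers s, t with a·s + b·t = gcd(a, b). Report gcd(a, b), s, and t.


Euclidean algorithm on (437, 223) — divide until remainder is 0:
  437 = 1 · 223 + 214
  223 = 1 · 214 + 9
  214 = 23 · 9 + 7
  9 = 1 · 7 + 2
  7 = 3 · 2 + 1
  2 = 2 · 1 + 0
gcd(437, 223) = 1.
Track Bezout coefficients alongside the remainders: start with r₀ = 437 = a·1 + b·0 (s = 1, t = 0) and r₁ = 223 = a·0 + b·1 (s = 0, t = 1); each new remainder r_{k+1} = r_{k-1} − q_k·r_k inherits s_{k+1} = s_{k-1} − q_k·s_k, t_{k+1} = t_{k-1} − q_k·t_k, so r_k = a·s_k + b·t_k at every step:
  q = 1: r = 214, s = 1 − 1·0 = 1, t = 0 − 1·1 = -1  (check: 437·1 + 223·(-1) = 214)
  q = 1: r = 9, s = 0 − 1·1 = -1, t = 1 − 1·(-1) = 2  (check: 437·(-1) + 223·2 = 9)
  q = 23: r = 7, s = 1 − 23·(-1) = 24, t = -1 − 23·2 = -47  (check: 437·24 + 223·(-47) = 7)
  q = 1: r = 2, s = -1 − 1·24 = -25, t = 2 − 1·(-47) = 49  (check: 437·(-25) + 223·49 = 2)
  q = 3: r = 1, s = 24 − 3·(-25) = 99, t = -47 − 3·49 = -194  (check: 437·99 + 223·(-194) = 1)
The row with r = 1 (the gcd) gives the Bezout coefficients s = 99, t = -194.
Result: 437 · (99) + 223 · (-194) = 1.

gcd(437, 223) = 1; s = 99, t = -194 (check: 437·99 + 223·(-194) = 1).


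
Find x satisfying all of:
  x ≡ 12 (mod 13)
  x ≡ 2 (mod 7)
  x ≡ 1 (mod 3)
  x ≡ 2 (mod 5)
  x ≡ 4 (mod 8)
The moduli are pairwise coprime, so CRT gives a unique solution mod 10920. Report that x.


Product of moduli M = 13 · 7 · 3 · 5 · 8 = 10920.
Merge one congruence at a time:
  Start: x ≡ 12 (mod 13).
  Combine with x ≡ 2 (mod 7); new modulus lcm = 91.
    Write x = 12 + 13·t and substitute into x ≡ 2 (mod 7): 13·t ≡ 2 − 12 = -10 (mod 7).
    Reduce coefficients mod 7: 6·t ≡ 4 (mod 7).
    The inverse of 6 mod 7 is 6 (since 6·6 = 36 = 5·7 + 1), so t ≡ 6·4 = 24 ≡ 3 (mod 7).
    Then x = 12 + 13·3 = 51, valid modulo lcm(13, 7) = 91: x ≡ 51 (mod 91).
  Combine with x ≡ 1 (mod 3); new modulus lcm = 273.
    Write x = 51 + 91·t and substitute into x ≡ 1 (mod 3): 91·t ≡ 1 − 51 = -50 (mod 3).
    Reduce coefficients mod 3: 1·t ≡ 1 (mod 3).
    So t ≡ 1 (mod 3).
    Then x = 51 + 91·1 = 142, valid modulo lcm(91, 3) = 273: x ≡ 142 (mod 273).
  Combine with x ≡ 2 (mod 5); new modulus lcm = 1365.
    Write x = 142 + 273·t and substitute into x ≡ 2 (mod 5): 273·t ≡ 2 − 142 = -140 (mod 5).
    Reduce coefficients mod 5: 3·t ≡ 0 (mod 5).
    The inverse of 3 mod 5 is 2 (since 3·2 = 6 = 1·5 + 1), so t ≡ 2·0 = 0 ≡ 0 (mod 5).
    Then x = 142 + 273·0 = 142, valid modulo lcm(273, 5) = 1365: x ≡ 142 (mod 1365).
  Combine with x ≡ 4 (mod 8); new modulus lcm = 10920.
    Write x = 142 + 1365·t and substitute into x ≡ 4 (mod 8): 1365·t ≡ 4 − 142 = -138 (mod 8).
    Reduce coefficients mod 8: 5·t ≡ 6 (mod 8).
    The inverse of 5 mod 8 is 5 (since 5·5 = 25 = 3·8 + 1), so t ≡ 5·6 = 30 ≡ 6 (mod 8).
    Then x = 142 + 1365·6 = 8332, valid modulo lcm(1365, 8) = 10920: x ≡ 8332 (mod 10920).
Verify against each original: 8332 mod 13 = 12, 8332 mod 7 = 2, 8332 mod 3 = 1, 8332 mod 5 = 2, 8332 mod 8 = 4.

x ≡ 8332 (mod 10920).


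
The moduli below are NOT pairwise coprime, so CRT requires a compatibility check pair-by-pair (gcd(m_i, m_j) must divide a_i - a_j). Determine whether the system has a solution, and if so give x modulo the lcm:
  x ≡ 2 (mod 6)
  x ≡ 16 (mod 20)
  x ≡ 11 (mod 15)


Moduli 6, 20, 15 are not pairwise coprime, so CRT works modulo lcm(m_i) when all pairwise compatibility conditions hold.
Pairwise compatibility: gcd(m_i, m_j) must divide a_i - a_j for every pair.
Merge one congruence at a time:
  Start: x ≡ 2 (mod 6).
  Combine with x ≡ 16 (mod 20): gcd(6, 20) = 2; 16 - 2 = 14, which IS divisible by 2, so compatible.
    Write x = 2 + 6·t and substitute into x ≡ 16 (mod 20): 6·t ≡ 16 − 2 = 14 (mod 20).
    Divide the congruence (and modulus) by g = 2: 3·t ≡ 7 (mod 10).
    The inverse of 3 mod 10 is 7 (since 3·7 = 21 = 2·10 + 1), so t ≡ 7·7 = 49 ≡ 9 (mod 10).
    Then x = 2 + 6·9 = 56, valid modulo lcm(6, 20) = 60: x ≡ 56 (mod 60).
  Combine with x ≡ 11 (mod 15): gcd(60, 15) = 15; 11 - 56 = -45, which IS divisible by 15, so compatible.
    Write x = 56 + 60·t and substitute into x ≡ 11 (mod 15): 60·t ≡ 11 − 56 = -45 (mod 15).
    Divide the congruence (and modulus) by g = 15: 4·t ≡ -3 (mod 1).
    Modulo 1 every t works; take t = 0.
    Then x = 56 + 60·0 = 56, valid modulo lcm(60, 15) = 60: x ≡ 56 (mod 60).
Verify: 56 mod 6 = 2, 56 mod 20 = 16, 56 mod 15 = 11.

x ≡ 56 (mod 60).
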